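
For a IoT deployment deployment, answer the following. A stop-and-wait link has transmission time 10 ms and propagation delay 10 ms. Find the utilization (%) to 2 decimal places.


Given: Ttrans = 10 ms, Tprop = 10 ms
RTT = 2 * Tprop = 2 * 10 = 20 ms
U = Ttrans / (Ttrans + RTT)
U = 10 / (10 + 20)
U = 10 / 30 = 0.333333
U% = 33.33%

33.33


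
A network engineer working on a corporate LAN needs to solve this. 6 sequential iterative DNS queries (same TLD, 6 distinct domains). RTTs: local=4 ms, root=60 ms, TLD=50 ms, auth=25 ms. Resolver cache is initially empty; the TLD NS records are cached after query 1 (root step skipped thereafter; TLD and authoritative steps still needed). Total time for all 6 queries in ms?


Lookup 1 (cold cache): local + root + TLD + auth = 4 + 60 + 50 + 25 = 139 ms
Lookups 2..6 (TLD NS cached -> skip root; new domain -> still ask TLD and auth): local + TLD + auth = 4 + 50 + 25 = 79 ms each
Remaining 5 lookups: 5 * 79 = 395 ms
Total = 139 + 395 = 534 ms

534


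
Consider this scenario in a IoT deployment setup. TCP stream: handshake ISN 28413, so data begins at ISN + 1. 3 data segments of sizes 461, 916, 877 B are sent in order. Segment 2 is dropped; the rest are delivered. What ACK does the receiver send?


SYN uses sequence number 28413; first data byte = ISN + 1 = 28414.
Segment 1: SEQ = 28414, len = 461 B, covers [28414, 28874]
Segment 2: SEQ = 28875, len = 916 B, covers [28875, 29790] [LOST]
Segment 3: SEQ = 29791, len = 877 B, covers [29791, 30667]
In-order data received: bytes [28414, 28874] (segments 1..1).
Segment 2 missing -> gap begins at byte 28875; later segments buffered out of order.
Cumulative ACK = next expected in-order byte = 28414 + 461 = 28875

28875


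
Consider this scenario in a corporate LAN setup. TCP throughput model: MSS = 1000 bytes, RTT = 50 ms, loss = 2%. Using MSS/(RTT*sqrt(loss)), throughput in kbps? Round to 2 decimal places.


Given: MSS = 1000 bytes, RTT = 50 ms, loss = 2%
RTT in seconds = 50 / 1000 = 0.05
Loss rate = 2% = 0.02
sqrt(loss) = sqrt(0.02) = 0.141421356237
Throughput (bytes/s) = 1000 / (0.05 * 0.141421356237) = 141421.3562
Throughput (kbps) = 141421.3562 * 8 / 1000 = 1131.370850 -> 1131.37 kbps (2 dp)

1131.37


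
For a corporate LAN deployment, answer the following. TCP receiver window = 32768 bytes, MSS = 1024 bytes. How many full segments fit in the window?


Given: RWND = 32768 bytes, MSS = 1024 bytes
Full segments = floor(RWND / MSS)
Full segments = floor(32768 / 1024)
Full segments = floor(32.0) = 32

32


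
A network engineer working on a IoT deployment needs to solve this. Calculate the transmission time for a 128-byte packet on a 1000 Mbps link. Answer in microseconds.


Given: packet = 128 bytes, bandwidth = 1000 Mbps
Packet in bits = 128 * 8 = 1024 bits
Bandwidth = 1000 * 10^6 = 1000000000 bps
Time = 1024 / 1000000000 seconds
Time in us = 1024 * 10^6 / 1000000000 = 1.024

1.024


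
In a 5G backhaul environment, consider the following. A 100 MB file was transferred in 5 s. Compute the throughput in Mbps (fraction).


Given: file = 100 MB, time = 5 s
File in Mb = 100 * 8 = 800 Mb
Throughput = 800 / 5 Mbps
Throughput = 160 Mbps

160


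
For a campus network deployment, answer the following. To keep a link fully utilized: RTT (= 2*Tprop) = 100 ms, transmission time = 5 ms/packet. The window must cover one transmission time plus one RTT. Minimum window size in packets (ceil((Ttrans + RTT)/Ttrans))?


Given: Ttrans = 5 ms, RTT = 100 ms (= 2 * Tprop, Tprop = 50 ms)
Time until first ACK returns = Ttrans + RTT = 5 + 100 = 105 ms
Need W * Ttrans >= Ttrans + RTT  ->  W >= (Ttrans + RTT) / Ttrans
(Ttrans + RTT) / Ttrans = 105 / 5 = 21
W_min = ceil(21) = 21

21


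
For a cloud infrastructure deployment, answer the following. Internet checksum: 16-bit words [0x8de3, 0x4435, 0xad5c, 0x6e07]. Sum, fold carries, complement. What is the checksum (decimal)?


Given words: [0x8de3, 0x4435, 0xad5c, 0x6e07]
Step 1: Sum all words
Raw sum = 36323 + 17461 + 44380 + 28167 = 126331
Step 2: Fold carry: (60795 + 1) = 60796
One's complement = ~60796 & 0xFFFF = 4739

4739


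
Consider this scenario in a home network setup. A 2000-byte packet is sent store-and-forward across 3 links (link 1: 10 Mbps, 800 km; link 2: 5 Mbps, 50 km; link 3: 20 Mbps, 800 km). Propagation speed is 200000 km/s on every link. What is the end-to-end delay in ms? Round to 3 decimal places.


Packet = 2000 bytes = 16000 bits. Store-and-forward: sum (t_trans + t_prop) per link.
Link 1: t_trans = 16000/(10*10^6) s = 1.6000 ms; t_prop = 800/200000 s = 4.0000 ms; subtotal = 5.6000 ms
Link 2: t_trans = 16000/(5*10^6) s = 3.2000 ms; t_prop = 50/200000 s = 0.2500 ms; subtotal = 3.4500 ms
Link 3: t_trans = 16000/(20*10^6) s = 0.8000 ms; t_prop = 800/200000 s = 4.0000 ms; subtotal = 4.8000 ms
End-to-end = 5.6000 + 3.4500 + 4.8000 = 13.8500 ms -> 13.850 ms (3 dp)

13.850


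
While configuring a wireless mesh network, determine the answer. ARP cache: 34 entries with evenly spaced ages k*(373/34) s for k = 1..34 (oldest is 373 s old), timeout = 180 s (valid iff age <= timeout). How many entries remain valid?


Ages are k * 373/34 s for k = 1..34 (spacing = 10.9706 s).
Entry k is valid iff k * 373/34 <= 180 iff k <= 34 * 180 / 373 = 16.4075
n_valid = floor(16.4075) = 16
(n_stale = 34 - 16 = 18)

16


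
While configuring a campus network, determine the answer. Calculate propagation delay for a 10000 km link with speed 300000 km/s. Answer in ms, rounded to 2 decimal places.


Given: distance = 10000 km, speed = 300000 km/s
Delay = distance / speed = 10000 / 300000 seconds
Delay in ms = 10000 * 1000 / 300000
Delay = 33.3333 ms
Rounded to 2 dp = 33.33 ms

33.33


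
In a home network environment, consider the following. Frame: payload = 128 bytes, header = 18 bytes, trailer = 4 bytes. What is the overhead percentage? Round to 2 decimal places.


Given: payload = 128 B, header = 18 B, trailer = 4 B
Overhead bytes = header + trailer = 18 + 4 = 22
Total frame = payload + overhead = 128 + 22 = 150
Overhead % = 22 / 150 * 100 = 14.6667% -> 14.67% (2 dp)

14.67


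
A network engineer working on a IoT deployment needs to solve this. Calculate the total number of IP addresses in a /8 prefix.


Given: CIDR prefix /8
Host bits = 32 - 8 = 24
Total addresses = 2^24 = 16777216

16777216


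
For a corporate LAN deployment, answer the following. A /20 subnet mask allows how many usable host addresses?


Given: subnet mask /20
Host bits = 32 - 20 = 12
Total addresses = 2^12 = 4096
Usable hosts = 4096 - 2 (network + broadcast) = 4094

4094


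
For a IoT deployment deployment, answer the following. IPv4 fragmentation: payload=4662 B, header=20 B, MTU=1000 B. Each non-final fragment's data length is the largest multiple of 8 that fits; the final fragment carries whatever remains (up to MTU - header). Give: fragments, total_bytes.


Max data per non-final fragment = floor((MTU - header)/8)*8 = floor((1000 - 20)/8)*8 = floor(980/8)*8 = 976 B
Final fragment needs no 8-byte alignment: it can carry up to MTU - header = 980 B
Non-final fragments needed = ceil((payload - 980) / 976) = ceil(3682/976) = ceil(3.7725) = 4
Number of fragments = 4 + 1 = 5
Fragment sizes (data): 4 * 976 B + 758 B (last, 758 <= 980 OK)
Total bytes sent = payload + n_frags * header = 4662 + 5*20 = 4662 + 100 = 4762 B

5, 4762


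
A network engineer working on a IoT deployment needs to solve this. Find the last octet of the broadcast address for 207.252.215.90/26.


Given: IP = 207.252.215.90, prefix = /26
Host bits = 32 - 26 = 6
Network last octet = 90 AND mask = 64
Host part size = 2^6 - 1 = 63
Broadcast last octet = 64 OR 63 = 127

127


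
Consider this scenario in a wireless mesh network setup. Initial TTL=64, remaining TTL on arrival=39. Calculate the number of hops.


Given: initial TTL = 64, received TTL = 39
Hops = initial TTL - received TTL
Hops = 64 - 39 = 25

25


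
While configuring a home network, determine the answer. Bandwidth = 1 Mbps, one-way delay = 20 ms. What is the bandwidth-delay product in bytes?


Given: bandwidth = 1 Mbps, delay = 20 ms
BDP in bits = 1 * 10^6 * 20 / 1000
BDP in bits = 20000
BDP in bytes = 20000 / 8 = 2500

2500


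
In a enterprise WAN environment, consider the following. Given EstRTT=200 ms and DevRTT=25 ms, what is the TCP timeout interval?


Given: EstRTT = 200 ms, DevRTT = 25 ms
Timeout = EstRTT + 4 * DevRTT
4 * DevRTT = 4 * 25 = 100
Timeout = 200 + 100 = 300 ms

300


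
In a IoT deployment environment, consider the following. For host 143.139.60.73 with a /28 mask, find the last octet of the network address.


Given: IP = 143.139.60.73, prefix = /28
Subnet mask = 255.255.255.240
Last octet of IP: 73
Last octet of mask: 240
Network last octet = 73 AND 240 = 64

64


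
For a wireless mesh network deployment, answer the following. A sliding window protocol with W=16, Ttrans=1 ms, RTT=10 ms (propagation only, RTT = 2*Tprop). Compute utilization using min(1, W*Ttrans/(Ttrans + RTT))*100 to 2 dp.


Given: W = 16, Ttrans = 1 ms, RTT = 10 ms (= 2 * Tprop, Tprop = 5 ms)
Cycle time = Ttrans + RTT = 1 + 10 = 11 ms (first packet sent until its ACK returns)
W * Ttrans = 16 * 1 = 16 ms of sending per cycle
W * Ttrans / (Ttrans + RTT) = 16 / 11 = 1.454545
U = min(1, 1.454545) = 1.000000
U% = 100.00%

100.00


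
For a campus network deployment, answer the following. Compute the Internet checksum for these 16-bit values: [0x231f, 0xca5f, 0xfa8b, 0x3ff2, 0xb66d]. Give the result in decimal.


Given words: [0x231f, 0xca5f, 0xfa8b, 0x3ff2, 0xb66d]
Step 1: Sum all words
Raw sum = 8991 + 51807 + 64139 + 16370 + 46701 = 188008
Step 2: Fold carry: (56936 + 2) = 56938
One's complement = ~56938 & 0xFFFF = 8597

8597


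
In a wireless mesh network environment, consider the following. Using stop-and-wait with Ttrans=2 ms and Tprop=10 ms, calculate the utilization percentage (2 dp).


Given: Ttrans = 2 ms, Tprop = 10 ms
RTT = 2 * Tprop = 2 * 10 = 20 ms
U = Ttrans / (Ttrans + RTT)
U = 2 / (2 + 20)
U = 2 / 22 = 0.090909
U% = 9.09%

9.09


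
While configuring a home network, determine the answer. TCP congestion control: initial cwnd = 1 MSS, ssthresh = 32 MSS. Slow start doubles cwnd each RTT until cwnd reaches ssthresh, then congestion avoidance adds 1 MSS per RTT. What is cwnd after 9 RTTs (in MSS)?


RTT 0: cwnd = 1 MSS (initial)
RTT 1: cwnd = 2 MSS (slow start, doubled)
RTT 2: cwnd = 4 MSS (slow start, doubled)
RTT 3: cwnd = 8 MSS (slow start, doubled)
RTT 4: cwnd = 16 MSS (slow start, doubled)
RTT 5: cwnd = 32 MSS (slow start, doubled)
RTT 6: cwnd = 33 MSS (congestion avoidance, +1)
RTT 7: cwnd = 34 MSS (congestion avoidance, +1)
RTT 8: cwnd = 35 MSS (congestion avoidance, +1)
RTT 9: cwnd = 36 MSS (congestion avoidance, +1)

36


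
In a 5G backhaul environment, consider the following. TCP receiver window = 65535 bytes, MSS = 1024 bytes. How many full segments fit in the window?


Given: RWND = 65535 bytes, MSS = 1024 bytes
Full segments = floor(RWND / MSS)
Full segments = floor(65535 / 1024)
Full segments = floor(63.999) = 63

63


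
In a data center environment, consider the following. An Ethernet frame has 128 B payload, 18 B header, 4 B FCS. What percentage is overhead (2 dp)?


Given: payload = 128 B, header = 18 B, trailer = 4 B
Overhead bytes = header + trailer = 18 + 4 = 22
Total frame = payload + overhead = 128 + 22 = 150
Overhead % = 22 / 150 * 100 = 14.6667% -> 14.67% (2 dp)

14.67


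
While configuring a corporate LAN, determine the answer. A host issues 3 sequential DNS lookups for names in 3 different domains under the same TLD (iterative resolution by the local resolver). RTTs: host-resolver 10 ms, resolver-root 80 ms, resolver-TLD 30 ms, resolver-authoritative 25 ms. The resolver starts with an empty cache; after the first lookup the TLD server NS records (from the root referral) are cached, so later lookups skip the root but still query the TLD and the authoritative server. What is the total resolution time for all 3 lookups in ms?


Lookup 1 (cold cache): local + root + TLD + auth = 10 + 80 + 30 + 25 = 145 ms
Lookups 2..3 (TLD NS cached -> skip root; new domain -> still ask TLD and auth): local + TLD + auth = 10 + 30 + 25 = 65 ms each
Remaining 2 lookups: 2 * 65 = 130 ms
Total = 145 + 130 = 275 ms

275


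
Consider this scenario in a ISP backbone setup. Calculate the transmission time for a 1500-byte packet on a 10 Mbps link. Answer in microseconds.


Given: packet = 1500 bytes, bandwidth = 10 Mbps
Packet in bits = 1500 * 8 = 12000 bits
Bandwidth = 10 * 10^6 = 10000000 bps
Time = 12000 / 10000000 seconds
Time in us = 12000 * 10^6 / 10000000 = 1200

1200


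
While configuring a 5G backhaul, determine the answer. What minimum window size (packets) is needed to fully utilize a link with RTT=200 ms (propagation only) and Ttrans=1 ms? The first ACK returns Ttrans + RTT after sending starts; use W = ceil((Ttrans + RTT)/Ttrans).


Given: Ttrans = 1 ms, RTT = 200 ms (= 2 * Tprop, Tprop = 100 ms)
Time until first ACK returns = Ttrans + RTT = 1 + 200 = 201 ms
Need W * Ttrans >= Ttrans + RTT  ->  W >= (Ttrans + RTT) / Ttrans
(Ttrans + RTT) / Ttrans = 201 / 1 = 201
W_min = ceil(201) = 201

201


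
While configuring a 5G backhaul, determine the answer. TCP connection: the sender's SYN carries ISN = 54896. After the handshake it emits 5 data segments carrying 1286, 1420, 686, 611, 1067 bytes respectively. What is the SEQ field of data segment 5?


The SYN occupies sequence number ISN = 54896, so the first data byte is ISN + 1 = 54897.
SEQ of data segment i = (ISN + 1) + sum of payload sizes of segments 1..i-1.
Segment 1: SEQ = 54897, payload = 1286 bytes
Segment 2: SEQ = 56183, payload = 1420 bytes
Segment 3: SEQ = 57603, payload = 686 bytes
Segment 4: SEQ = 58289, payload = 611 bytes
Segment 5: SEQ = 58900, payload = 1067 bytes
SEQ of segment 5 = 54897 + 1286 + 1420 + 686 + 611 = 58900

58900


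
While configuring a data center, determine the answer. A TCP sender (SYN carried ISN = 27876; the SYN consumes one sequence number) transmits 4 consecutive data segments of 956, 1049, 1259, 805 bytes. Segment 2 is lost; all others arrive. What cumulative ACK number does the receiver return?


SYN uses sequence number 27876; first data byte = ISN + 1 = 27877.
Segment 1: SEQ = 27877, len = 956 B, covers [27877, 28832]
Segment 2: SEQ = 28833, len = 1049 B, covers [28833, 29881] [LOST]
Segment 3: SEQ = 29882, len = 1259 B, covers [29882, 31140]
Segment 4: SEQ = 31141, len = 805 B, covers [31141, 31945]
In-order data received: bytes [27877, 28832] (segments 1..1).
Segment 2 missing -> gap begins at byte 28833; later segments buffered out of order.
Cumulative ACK = next expected in-order byte = 27877 + 956 = 28833

28833


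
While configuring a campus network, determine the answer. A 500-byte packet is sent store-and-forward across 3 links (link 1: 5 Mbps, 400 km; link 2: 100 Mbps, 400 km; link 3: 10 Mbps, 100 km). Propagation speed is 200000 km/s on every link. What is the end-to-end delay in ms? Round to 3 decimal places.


Packet = 500 bytes = 4000 bits. Store-and-forward: sum (t_trans + t_prop) per link.
Link 1: t_trans = 4000/(5*10^6) s = 0.8000 ms; t_prop = 400/200000 s = 2.0000 ms; subtotal = 2.8000 ms
Link 2: t_trans = 4000/(100*10^6) s = 0.0400 ms; t_prop = 400/200000 s = 2.0000 ms; subtotal = 2.0400 ms
Link 3: t_trans = 4000/(10*10^6) s = 0.4000 ms; t_prop = 100/200000 s = 0.5000 ms; subtotal = 0.9000 ms
End-to-end = 2.8000 + 2.0400 + 0.9000 = 5.7400 ms -> 5.740 ms (3 dp)

5.740


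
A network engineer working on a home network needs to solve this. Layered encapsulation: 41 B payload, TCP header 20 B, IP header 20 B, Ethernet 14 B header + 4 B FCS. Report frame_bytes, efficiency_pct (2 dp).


TCP segment = 41 + 20 = 61 B
IP packet = 61 + 20 = 81 B
Ethernet frame = 81 + 14 + 4 = 99 B
Efficiency = app / frame = 41 / 99 = 0.414141 = 41.4141% -> 41.41% (2 dp)

99, 41.41


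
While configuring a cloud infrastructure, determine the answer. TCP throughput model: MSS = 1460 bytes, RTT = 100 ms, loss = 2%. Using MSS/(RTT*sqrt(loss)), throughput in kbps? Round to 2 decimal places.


Given: MSS = 1460 bytes, RTT = 100 ms, loss = 2%
RTT in seconds = 100 / 1000 = 0.1
Loss rate = 2% = 0.02
sqrt(loss) = sqrt(0.02) = 0.141421356237
Throughput (bytes/s) = 1460 / (0.1 * 0.141421356237) = 103237.5901
Throughput (kbps) = 103237.5901 * 8 / 1000 = 825.900720 -> 825.90 kbps (2 dp)

825.90


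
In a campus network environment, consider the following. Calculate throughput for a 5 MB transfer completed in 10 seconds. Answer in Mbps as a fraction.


Given: file = 5 MB, time = 10 s
File in Mb = 5 * 8 = 40 Mb
Throughput = 40 / 10 Mbps
Throughput = 4 Mbps

4


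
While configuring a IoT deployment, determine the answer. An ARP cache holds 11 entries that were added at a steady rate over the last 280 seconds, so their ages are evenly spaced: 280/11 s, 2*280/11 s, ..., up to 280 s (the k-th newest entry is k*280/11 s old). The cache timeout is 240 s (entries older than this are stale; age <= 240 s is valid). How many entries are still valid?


Ages are k * 280/11 s for k = 1..11 (spacing = 25.4545 s).
Entry k is valid iff k * 280/11 <= 240 iff k <= 11 * 240 / 280 = 9.4286
n_valid = floor(9.4286) = 9
(n_stale = 11 - 9 = 2)

9


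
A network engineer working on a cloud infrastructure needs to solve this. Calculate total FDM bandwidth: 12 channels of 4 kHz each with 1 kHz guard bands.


Given: 12 channels, 4 kHz each, guard = 1 kHz
Channel bandwidth = 12 * 4 = 48 kHz
Guard bands = 11 gaps * 1 kHz = 11 kHz
Total = 48 + 11 = 59 kHz

59


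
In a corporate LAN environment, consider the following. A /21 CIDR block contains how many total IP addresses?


Given: CIDR prefix /21
Host bits = 32 - 21 = 11
Total addresses = 2^11 = 2048

2048


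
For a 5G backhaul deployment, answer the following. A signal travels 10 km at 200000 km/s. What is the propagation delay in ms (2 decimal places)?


Given: distance = 10 km, speed = 200000 km/s
Delay = distance / speed = 10 / 200000 seconds
Delay in ms = 10 * 1000 / 200000
Delay = 0.0500 ms
Rounded to 2 dp = 0.05 ms

0.05


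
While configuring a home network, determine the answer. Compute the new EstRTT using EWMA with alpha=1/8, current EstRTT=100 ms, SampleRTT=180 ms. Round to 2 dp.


Given: EstRTT = 100 ms, SampleRTT = 180 ms, alpha = 1/8
New EstRTT = (1 - alpha) * EstRTT + alpha * SampleRTT
(7/8) * 100 = 87.5
(1/8) * 180 = 22.5
New EstRTT = 87.5 + 22.5 = 110 ms -> 110.00 ms (2 dp)

110.00


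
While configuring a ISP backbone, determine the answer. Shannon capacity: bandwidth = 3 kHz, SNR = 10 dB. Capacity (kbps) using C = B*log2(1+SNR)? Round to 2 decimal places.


Given: B = 3 kHz, SNR = 10 dB
SNR linear = 10^(10/10) = 10
1 + SNR = 11
log2(11) = 3.4594316186
C = 3 * 1000 * 3.4594316186 = 10378.2949 bps
C = 10.378295 kbps -> 10.38 kbps (2 dp)

10.38


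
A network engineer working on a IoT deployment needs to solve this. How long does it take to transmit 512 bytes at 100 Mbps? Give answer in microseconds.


Given: packet = 512 bytes, bandwidth = 100 Mbps
Packet in bits = 512 * 8 = 4096 bits
Bandwidth = 100 * 10^6 = 100000000 bps
Time = 4096 / 100000000 seconds
Time in us = 4096 * 10^6 / 100000000 = 40.96

40.96


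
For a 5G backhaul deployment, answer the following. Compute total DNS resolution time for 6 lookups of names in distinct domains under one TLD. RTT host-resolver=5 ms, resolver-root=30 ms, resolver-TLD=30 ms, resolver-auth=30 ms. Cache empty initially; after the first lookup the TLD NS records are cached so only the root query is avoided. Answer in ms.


Lookup 1 (cold cache): local + root + TLD + auth = 5 + 30 + 30 + 30 = 95 ms
Lookups 2..6 (TLD NS cached -> skip root; new domain -> still ask TLD and auth): local + TLD + auth = 5 + 30 + 30 = 65 ms each
Remaining 5 lookups: 5 * 65 = 325 ms
Total = 95 + 325 = 420 ms

420


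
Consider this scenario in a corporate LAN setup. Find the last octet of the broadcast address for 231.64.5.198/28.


Given: IP = 231.64.5.198, prefix = /28
Host bits = 32 - 28 = 4
Network last octet = 198 AND mask = 192
Host part size = 2^4 - 1 = 15
Broadcast last octet = 192 OR 15 = 207

207


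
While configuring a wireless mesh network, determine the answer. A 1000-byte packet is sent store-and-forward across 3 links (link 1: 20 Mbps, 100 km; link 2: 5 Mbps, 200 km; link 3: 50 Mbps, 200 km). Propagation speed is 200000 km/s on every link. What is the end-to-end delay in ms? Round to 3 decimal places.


Packet = 1000 bytes = 8000 bits. Store-and-forward: sum (t_trans + t_prop) per link.
Link 1: t_trans = 8000/(20*10^6) s = 0.4000 ms; t_prop = 100/200000 s = 0.5000 ms; subtotal = 0.9000 ms
Link 2: t_trans = 8000/(5*10^6) s = 1.6000 ms; t_prop = 200/200000 s = 1.0000 ms; subtotal = 2.6000 ms
Link 3: t_trans = 8000/(50*10^6) s = 0.1600 ms; t_prop = 200/200000 s = 1.0000 ms; subtotal = 1.1600 ms
End-to-end = 0.9000 + 2.6000 + 1.1600 = 4.6600 ms -> 4.660 ms (3 dp)

4.660


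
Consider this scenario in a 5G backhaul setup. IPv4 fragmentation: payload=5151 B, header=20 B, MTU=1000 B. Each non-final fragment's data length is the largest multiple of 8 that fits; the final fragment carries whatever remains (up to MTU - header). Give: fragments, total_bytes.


Max data per non-final fragment = floor((MTU - header)/8)*8 = floor((1000 - 20)/8)*8 = floor(980/8)*8 = 976 B
Final fragment needs no 8-byte alignment: it can carry up to MTU - header = 980 B
Non-final fragments needed = ceil((payload - 980) / 976) = ceil(4171/976) = ceil(4.2736) = 5
Number of fragments = 5 + 1 = 6
Fragment sizes (data): 5 * 976 B + 271 B (last, 271 <= 980 OK)
Total bytes sent = payload + n_frags * header = 5151 + 6*20 = 5151 + 120 = 5271 B

6, 5271


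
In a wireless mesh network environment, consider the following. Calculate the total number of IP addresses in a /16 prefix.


Given: CIDR prefix /16
Host bits = 32 - 16 = 16
Total addresses = 2^16 = 65536

65536


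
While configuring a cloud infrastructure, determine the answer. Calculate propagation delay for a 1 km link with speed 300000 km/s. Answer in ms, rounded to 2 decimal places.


Given: distance = 1 km, speed = 300000 km/s
Delay = distance / speed = 1 / 300000 seconds
Delay in ms = 1 * 1000 / 300000
Delay = 0.0033 ms
Rounded to 2 dp = 0.00 ms

0.00


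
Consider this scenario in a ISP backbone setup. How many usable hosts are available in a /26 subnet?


Given: subnet mask /26
Host bits = 32 - 26 = 6
Total addresses = 2^6 = 64
Usable hosts = 64 - 2 (network + broadcast) = 62

62


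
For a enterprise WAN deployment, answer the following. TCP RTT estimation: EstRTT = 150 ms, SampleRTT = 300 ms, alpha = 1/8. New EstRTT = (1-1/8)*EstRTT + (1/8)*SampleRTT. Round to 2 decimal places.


Given: EstRTT = 150 ms, SampleRTT = 300 ms, alpha = 1/8
New EstRTT = (1 - alpha) * EstRTT + alpha * SampleRTT
(7/8) * 150 = 131.25
(1/8) * 300 = 37.5
New EstRTT = 131.25 + 37.5 = 168.75 ms -> 168.75 ms (2 dp)

168.75


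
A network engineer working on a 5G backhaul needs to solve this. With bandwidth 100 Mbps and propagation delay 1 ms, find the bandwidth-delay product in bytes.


Given: bandwidth = 100 Mbps, delay = 1 ms
BDP in bits = 100 * 10^6 * 1 / 1000
BDP in bits = 100000
BDP in bytes = 100000 / 8 = 12500

12500


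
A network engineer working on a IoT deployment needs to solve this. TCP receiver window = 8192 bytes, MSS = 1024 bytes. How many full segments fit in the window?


Given: RWND = 8192 bytes, MSS = 1024 bytes
Full segments = floor(RWND / MSS)
Full segments = floor(8192 / 1024)
Full segments = floor(8.0) = 8

8


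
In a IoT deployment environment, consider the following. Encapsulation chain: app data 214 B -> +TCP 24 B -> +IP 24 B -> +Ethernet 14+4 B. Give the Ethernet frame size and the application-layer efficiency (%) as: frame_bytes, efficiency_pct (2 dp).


TCP segment = 214 + 24 = 238 B
IP packet = 238 + 24 = 262 B
Ethernet frame = 262 + 14 + 4 = 280 B
Efficiency = app / frame = 214 / 280 = 0.764286 = 76.4286% -> 76.43% (2 dp)

280, 76.43


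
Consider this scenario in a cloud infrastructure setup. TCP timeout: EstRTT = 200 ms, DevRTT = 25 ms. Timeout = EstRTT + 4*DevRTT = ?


Given: EstRTT = 200 ms, DevRTT = 25 ms
Timeout = EstRTT + 4 * DevRTT
4 * DevRTT = 4 * 25 = 100
Timeout = 200 + 100 = 300 ms

300


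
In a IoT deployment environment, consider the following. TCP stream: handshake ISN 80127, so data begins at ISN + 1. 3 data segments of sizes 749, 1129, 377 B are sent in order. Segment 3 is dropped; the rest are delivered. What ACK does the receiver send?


SYN uses sequence number 80127; first data byte = ISN + 1 = 80128.
Segment 1: SEQ = 80128, len = 749 B, covers [80128, 80876]
Segment 2: SEQ = 80877, len = 1129 B, covers [80877, 82005]
Segment 3: SEQ = 82006, len = 377 B, covers [82006, 82382] [LOST]
In-order data received: bytes [80128, 82005] (segments 1..2).
Segment 3 missing -> gap begins at byte 82006.
Cumulative ACK = next expected in-order byte = 80128 + 749 + 1129 = 82006

82006


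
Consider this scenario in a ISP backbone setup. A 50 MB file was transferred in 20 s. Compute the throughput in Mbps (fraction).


Given: file = 50 MB, time = 20 s
File in Mb = 50 * 8 = 400 Mb
Throughput = 400 / 20 Mbps
Throughput = 20 Mbps

20


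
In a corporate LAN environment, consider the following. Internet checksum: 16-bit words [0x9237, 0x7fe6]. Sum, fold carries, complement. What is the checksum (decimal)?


Given words: [0x9237, 0x7fe6]
Step 1: Sum all words
Raw sum = 37431 + 32742 = 70173
Step 2: Fold carry: (4637 + 1) = 4638
One's complement = ~4638 & 0xFFFF = 60897

60897


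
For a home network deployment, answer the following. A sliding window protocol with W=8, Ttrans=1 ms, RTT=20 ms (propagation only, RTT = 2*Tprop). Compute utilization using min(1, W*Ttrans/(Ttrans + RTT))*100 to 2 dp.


Given: W = 8, Ttrans = 1 ms, RTT = 20 ms (= 2 * Tprop, Tprop = 10 ms)
Cycle time = Ttrans + RTT = 1 + 20 = 21 ms (first packet sent until its ACK returns)
W * Ttrans = 8 * 1 = 8 ms of sending per cycle
W * Ttrans / (Ttrans + RTT) = 8 / 21 = 0.380952
U = min(1, 0.380952) = 0.380952
U% = 38.10%

38.10


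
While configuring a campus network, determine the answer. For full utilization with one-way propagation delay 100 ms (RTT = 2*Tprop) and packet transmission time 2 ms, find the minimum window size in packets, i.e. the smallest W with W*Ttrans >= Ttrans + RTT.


Given: Ttrans = 2 ms, RTT = 200 ms (= 2 * Tprop, Tprop = 100 ms)
Time until first ACK returns = Ttrans + RTT = 2 + 200 = 202 ms
Need W * Ttrans >= Ttrans + RTT  ->  W >= (Ttrans + RTT) / Ttrans
(Ttrans + RTT) / Ttrans = 202 / 2 = 101
W_min = ceil(101) = 101

101


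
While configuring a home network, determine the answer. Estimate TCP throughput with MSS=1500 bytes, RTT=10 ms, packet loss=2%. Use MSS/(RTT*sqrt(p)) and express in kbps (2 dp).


Given: MSS = 1500 bytes, RTT = 10 ms, loss = 2%
RTT in seconds = 10 / 1000 = 0.01
Loss rate = 2% = 0.02
sqrt(loss) = sqrt(0.02) = 0.141421356237
Throughput (bytes/s) = 1500 / (0.01 * 0.141421356237) = 1060660.1718
Throughput (kbps) = 1060660.1718 * 8 / 1000 = 8485.281374 -> 8485.28 kbps (2 dp)

8485.28


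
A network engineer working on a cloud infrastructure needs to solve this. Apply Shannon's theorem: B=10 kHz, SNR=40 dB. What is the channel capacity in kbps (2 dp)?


Given: B = 10 kHz, SNR = 40 dB
SNR linear = 10^(40/10) = 10000
1 + SNR = 10001
log2(10001) = 13.2878566418
C = 10 * 1000 * 13.2878566418 = 132878.5664 bps
C = 132.878566 kbps -> 132.88 kbps (2 dp)

132.88


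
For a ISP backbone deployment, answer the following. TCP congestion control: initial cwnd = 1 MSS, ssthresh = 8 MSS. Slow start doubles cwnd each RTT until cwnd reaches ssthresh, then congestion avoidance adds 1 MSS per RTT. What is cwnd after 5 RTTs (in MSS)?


RTT 0: cwnd = 1 MSS (initial)
RTT 1: cwnd = 2 MSS (slow start, doubled)
RTT 2: cwnd = 4 MSS (slow start, doubled)
RTT 3: cwnd = 8 MSS (slow start, doubled)
RTT 4: cwnd = 9 MSS (congestion avoidance, +1)
RTT 5: cwnd = 10 MSS (congestion avoidance, +1)

10


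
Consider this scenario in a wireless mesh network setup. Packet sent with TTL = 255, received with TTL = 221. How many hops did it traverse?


Given: initial TTL = 255, received TTL = 221
Hops = initial TTL - received TTL
Hops = 255 - 221 = 34

34


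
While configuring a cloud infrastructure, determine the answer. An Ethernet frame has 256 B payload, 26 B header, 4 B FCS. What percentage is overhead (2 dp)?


Given: payload = 256 B, header = 26 B, trailer = 4 B
Overhead bytes = header + trailer = 26 + 4 = 30
Total frame = payload + overhead = 256 + 30 = 286
Overhead % = 30 / 286 * 100 = 10.4895% -> 10.49% (2 dp)

10.49


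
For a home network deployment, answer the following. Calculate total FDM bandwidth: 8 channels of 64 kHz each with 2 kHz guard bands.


Given: 8 channels, 64 kHz each, guard = 2 kHz
Channel bandwidth = 8 * 64 = 512 kHz
Guard bands = 7 gaps * 2 kHz = 14 kHz
Total = 512 + 14 = 526 kHz

526


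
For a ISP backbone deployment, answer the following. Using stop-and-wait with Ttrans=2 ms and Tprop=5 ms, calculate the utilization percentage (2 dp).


Given: Ttrans = 2 ms, Tprop = 5 ms
RTT = 2 * Tprop = 2 * 5 = 10 ms
U = Ttrans / (Ttrans + RTT)
U = 2 / (2 + 10)
U = 2 / 12 = 0.166667
U% = 16.67%

16.67


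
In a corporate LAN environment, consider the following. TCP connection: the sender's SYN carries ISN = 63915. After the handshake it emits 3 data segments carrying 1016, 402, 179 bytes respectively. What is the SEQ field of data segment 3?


The SYN occupies sequence number ISN = 63915, so the first data byte is ISN + 1 = 63916.
SEQ of data segment i = (ISN + 1) + sum of payload sizes of segments 1..i-1.
Segment 1: SEQ = 63916, payload = 1016 bytes
Segment 2: SEQ = 64932, payload = 402 bytes
Segment 3: SEQ = 65334, payload = 179 bytes
SEQ of segment 3 = 63916 + 1016 + 402 = 65334

65334


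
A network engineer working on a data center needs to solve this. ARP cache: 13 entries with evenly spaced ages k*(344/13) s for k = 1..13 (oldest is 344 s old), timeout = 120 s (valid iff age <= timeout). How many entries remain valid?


Ages are k * 344/13 s for k = 1..13 (spacing = 26.4615 s).
Entry k is valid iff k * 344/13 <= 120 iff k <= 13 * 120 / 344 = 4.5349
n_valid = floor(4.5349) = 4
(n_stale = 13 - 4 = 9)

4


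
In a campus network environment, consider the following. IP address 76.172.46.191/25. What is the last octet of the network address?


Given: IP = 76.172.46.191, prefix = /25
Subnet mask = 255.255.255.128
Last octet of IP: 191
Last octet of mask: 128
Network last octet = 191 AND 128 = 128

128


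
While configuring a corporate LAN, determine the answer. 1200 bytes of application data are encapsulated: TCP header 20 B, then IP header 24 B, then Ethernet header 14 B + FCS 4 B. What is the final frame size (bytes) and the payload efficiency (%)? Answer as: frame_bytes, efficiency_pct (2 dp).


TCP segment = 1200 + 20 = 1220 B
IP packet = 1220 + 24 = 1244 B
Ethernet frame = 1244 + 14 + 4 = 1262 B
Efficiency = app / frame = 1200 / 1262 = 0.950872 = 95.0872% -> 95.09% (2 dp)

1262, 95.09


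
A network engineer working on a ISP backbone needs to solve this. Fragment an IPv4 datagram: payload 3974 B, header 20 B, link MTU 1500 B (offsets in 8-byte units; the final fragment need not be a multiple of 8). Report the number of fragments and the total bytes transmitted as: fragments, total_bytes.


Max data per non-final fragment = floor((MTU - header)/8)*8 = floor((1500 - 20)/8)*8 = floor(1480/8)*8 = 1480 B
Final fragment needs no 8-byte alignment: it can carry up to MTU - header = 1480 B
Non-final fragments needed = ceil((payload - 1480) / 1480) = ceil(2494/1480) = ceil(1.6851) = 2
Number of fragments = 2 + 1 = 3
Fragment sizes (data): 2 * 1480 B + 1014 B (last, 1014 <= 1480 OK)
Total bytes sent = payload + n_frags * header = 3974 + 3*20 = 3974 + 60 = 4034 B

3, 4034


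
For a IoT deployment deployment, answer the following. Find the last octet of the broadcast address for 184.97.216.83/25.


Given: IP = 184.97.216.83, prefix = /25
Host bits = 32 - 25 = 7
Network last octet = 83 AND mask = 0
Host part size = 2^7 - 1 = 127
Broadcast last octet = 0 OR 127 = 127

127


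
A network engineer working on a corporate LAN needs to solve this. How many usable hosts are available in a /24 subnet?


Given: subnet mask /24
Host bits = 32 - 24 = 8
Total addresses = 2^8 = 256
Usable hosts = 256 - 2 (network + broadcast) = 254

254


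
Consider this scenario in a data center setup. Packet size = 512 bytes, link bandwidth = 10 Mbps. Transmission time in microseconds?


Given: packet = 512 bytes, bandwidth = 10 Mbps
Packet in bits = 512 * 8 = 4096 bits
Bandwidth = 10 * 10^6 = 10000000 bps
Time = 4096 / 10000000 seconds
Time in us = 4096 * 10^6 / 10000000 = 409.6

409.6


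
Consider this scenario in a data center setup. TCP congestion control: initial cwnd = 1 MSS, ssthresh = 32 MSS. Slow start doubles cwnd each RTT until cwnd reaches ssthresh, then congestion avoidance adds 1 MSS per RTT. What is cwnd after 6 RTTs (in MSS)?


RTT 0: cwnd = 1 MSS (initial)
RTT 1: cwnd = 2 MSS (slow start, doubled)
RTT 2: cwnd = 4 MSS (slow start, doubled)
RTT 3: cwnd = 8 MSS (slow start, doubled)
RTT 4: cwnd = 16 MSS (slow start, doubled)
RTT 5: cwnd = 32 MSS (slow start, doubled)
RTT 6: cwnd = 33 MSS (congestion avoidance, +1)

33


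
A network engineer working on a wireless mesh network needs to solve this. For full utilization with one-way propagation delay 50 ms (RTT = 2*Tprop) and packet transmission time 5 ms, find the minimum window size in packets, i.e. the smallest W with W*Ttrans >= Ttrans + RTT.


Given: Ttrans = 5 ms, RTT = 100 ms (= 2 * Tprop, Tprop = 50 ms)
Time until first ACK returns = Ttrans + RTT = 5 + 100 = 105 ms
Need W * Ttrans >= Ttrans + RTT  ->  W >= (Ttrans + RTT) / Ttrans
(Ttrans + RTT) / Ttrans = 105 / 5 = 21
W_min = ceil(21) = 21

21


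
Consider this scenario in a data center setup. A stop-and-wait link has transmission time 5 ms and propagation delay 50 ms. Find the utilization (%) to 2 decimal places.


Given: Ttrans = 5 ms, Tprop = 50 ms
RTT = 2 * Tprop = 2 * 50 = 100 ms
U = Ttrans / (Ttrans + RTT)
U = 5 / (5 + 100)
U = 5 / 105 = 0.047619
U% = 4.76%

4.76


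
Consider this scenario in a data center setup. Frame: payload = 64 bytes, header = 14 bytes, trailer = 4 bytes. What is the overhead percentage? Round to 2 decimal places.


Given: payload = 64 B, header = 14 B, trailer = 4 B
Overhead bytes = header + trailer = 14 + 4 = 18
Total frame = payload + overhead = 64 + 18 = 82
Overhead % = 18 / 82 * 100 = 21.9512% -> 21.95% (2 dp)

21.95


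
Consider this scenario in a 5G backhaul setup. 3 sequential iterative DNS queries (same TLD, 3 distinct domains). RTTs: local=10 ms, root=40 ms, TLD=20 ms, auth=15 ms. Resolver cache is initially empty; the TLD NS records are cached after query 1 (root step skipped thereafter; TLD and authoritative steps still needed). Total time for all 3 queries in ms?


Lookup 1 (cold cache): local + root + TLD + auth = 10 + 40 + 20 + 15 = 85 ms
Lookups 2..3 (TLD NS cached -> skip root; new domain -> still ask TLD and auth): local + TLD + auth = 10 + 20 + 15 = 45 ms each
Remaining 2 lookups: 2 * 45 = 90 ms
Total = 85 + 90 = 175 ms

175


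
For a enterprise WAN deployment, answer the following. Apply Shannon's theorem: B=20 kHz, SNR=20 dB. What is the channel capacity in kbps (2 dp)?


Given: B = 20 kHz, SNR = 20 dB
SNR linear = 10^(20/10) = 100
1 + SNR = 101
log2(101) = 6.6582114828
C = 20 * 1000 * 6.6582114828 = 133164.2297 bps
C = 133.164230 kbps -> 133.16 kbps (2 dp)

133.16


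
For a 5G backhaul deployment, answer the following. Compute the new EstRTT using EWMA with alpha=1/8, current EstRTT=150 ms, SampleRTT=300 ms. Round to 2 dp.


Given: EstRTT = 150 ms, SampleRTT = 300 ms, alpha = 1/8
New EstRTT = (1 - alpha) * EstRTT + alpha * SampleRTT
(7/8) * 150 = 131.25
(1/8) * 300 = 37.5
New EstRTT = 131.25 + 37.5 = 168.75 ms -> 168.75 ms (2 dp)

168.75


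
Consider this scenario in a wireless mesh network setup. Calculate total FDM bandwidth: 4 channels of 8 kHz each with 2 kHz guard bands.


Given: 4 channels, 8 kHz each, guard = 2 kHz
Channel bandwidth = 4 * 8 = 32 kHz
Guard bands = 3 gaps * 2 kHz = 6 kHz
Total = 32 + 6 = 38 kHz

38


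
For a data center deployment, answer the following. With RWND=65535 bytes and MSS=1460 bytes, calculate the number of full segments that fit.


Given: RWND = 65535 bytes, MSS = 1460 bytes
Full segments = floor(RWND / MSS)
Full segments = floor(65535 / 1460)
Full segments = floor(44.887) = 44

44


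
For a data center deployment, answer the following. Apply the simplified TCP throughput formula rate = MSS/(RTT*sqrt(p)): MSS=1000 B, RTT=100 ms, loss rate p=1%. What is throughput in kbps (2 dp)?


Given: MSS = 1000 bytes, RTT = 100 ms, loss = 1%
RTT in seconds = 100 / 1000 = 0.1
Loss rate = 1% = 0.01
sqrt(loss) = sqrt(0.01) = 0.1
Throughput (bytes/s) = 1000 / (0.1 * 0.1) = 100000.0000
Throughput (kbps) = 100000.0000 * 8 / 1000 = 800.000000 -> 800.00 kbps (2 dp)

800.00


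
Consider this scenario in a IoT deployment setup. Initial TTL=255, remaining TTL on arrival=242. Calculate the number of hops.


Given: initial TTL = 255, received TTL = 242
Hops = initial TTL - received TTL
Hops = 255 - 242 = 13

13


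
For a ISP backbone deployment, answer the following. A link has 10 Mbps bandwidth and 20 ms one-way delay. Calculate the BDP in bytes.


Given: bandwidth = 10 Mbps, delay = 20 ms
BDP in bits = 10 * 10^6 * 20 / 1000
BDP in bits = 200000
BDP in bytes = 200000 / 8 = 25000

25000


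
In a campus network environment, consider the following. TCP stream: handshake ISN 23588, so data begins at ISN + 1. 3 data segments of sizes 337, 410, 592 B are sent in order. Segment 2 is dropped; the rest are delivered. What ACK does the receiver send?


SYN uses sequence number 23588; first data byte = ISN + 1 = 23589.
Segment 1: SEQ = 23589, len = 337 B, covers [23589, 23925]
Segment 2: SEQ = 23926, len = 410 B, covers [23926, 24335] [LOST]
Segment 3: SEQ = 24336, len = 592 B, covers [24336, 24927]
In-order data received: bytes [23589, 23925] (segments 1..1).
Segment 2 missing -> gap begins at byte 23926; later segments buffered out of order.
Cumulative ACK = next expected in-order byte = 23589 + 337 = 23926

23926


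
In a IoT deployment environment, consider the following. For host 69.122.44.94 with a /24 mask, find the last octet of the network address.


Given: IP = 69.122.44.94, prefix = /24
Subnet mask = 255.255.255.0
Last octet of IP: 94
Last octet of mask: 0
Network last octet = 94 AND 0 = 0

0


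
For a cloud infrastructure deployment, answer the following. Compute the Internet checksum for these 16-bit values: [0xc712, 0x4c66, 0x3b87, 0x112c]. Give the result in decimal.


Given words: [0xc712, 0x4c66, 0x3b87, 0x112c]
Step 1: Sum all words
Raw sum = 50962 + 19558 + 15239 + 4396 = 90155
Step 2: Fold carry: (24619 + 1) = 24620
One's complement = ~24620 & 0xFFFF = 40915

40915


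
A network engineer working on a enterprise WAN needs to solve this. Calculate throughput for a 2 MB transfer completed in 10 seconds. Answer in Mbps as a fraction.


Given: file = 2 MB, time = 10 s
File in Mb = 2 * 8 = 16 Mb
Throughput = 16 / 10 Mbps
Throughput = 8/5 Mbps

8/5


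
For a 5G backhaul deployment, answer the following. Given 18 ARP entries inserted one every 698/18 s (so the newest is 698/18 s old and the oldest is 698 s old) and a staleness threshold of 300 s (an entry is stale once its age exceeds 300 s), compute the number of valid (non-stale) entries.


Ages are k * 698/18 s for k = 1..18 (spacing = 38.7778 s).
Entry k is valid iff k * 698/18 <= 300 iff k <= 18 * 300 / 698 = 7.7364
n_valid = floor(7.7364) = 7
(n_stale = 18 - 7 = 11)

7


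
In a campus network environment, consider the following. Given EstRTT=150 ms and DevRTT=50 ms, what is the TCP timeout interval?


Given: EstRTT = 150 ms, DevRTT = 50 ms
Timeout = EstRTT + 4 * DevRTT
4 * DevRTT = 4 * 50 = 200
Timeout = 150 + 200 = 350 ms

350
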